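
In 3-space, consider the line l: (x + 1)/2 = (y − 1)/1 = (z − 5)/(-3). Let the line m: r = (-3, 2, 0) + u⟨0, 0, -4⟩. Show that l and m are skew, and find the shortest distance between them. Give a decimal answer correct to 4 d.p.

1.7889

l has direction (2, 1, -3) through (-1, 1, 5).
Common perpendicular direction n = (2, 1, -3) × (0, 0, -4) = (-4, 8, 0).
With w = (-3, 2, 0) − (-1, 1, 5) = (-2, 1, -5), w · n = 16.
Since n ≠ 0 the lines are not parallel, and w · n = 16 ≠ 0 so they do not intersect; hence they are skew.
Distance = |w · n| / |n| = |16| / √80 ≈ 1.7889.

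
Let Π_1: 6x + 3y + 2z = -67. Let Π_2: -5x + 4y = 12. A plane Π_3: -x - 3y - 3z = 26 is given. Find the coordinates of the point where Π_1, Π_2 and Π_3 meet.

(-8, -7, 1)

Solving the 3×3 linear system 6x + 3y + 2z = -67, -5x + 4y = 12, -x - 3y - 3z = 26 (e.g. by elimination or Cramer's rule, determinant = -79) gives (-8, -7, 1).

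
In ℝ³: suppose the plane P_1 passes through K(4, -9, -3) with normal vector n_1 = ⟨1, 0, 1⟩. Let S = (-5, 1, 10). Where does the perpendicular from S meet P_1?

(-7, 1, 8)

P_1: n_1·r = n_1·K gives x + z = 1.
Foot = S − λn with λ = (n·S − d)/|n|² = (5 − 1)/2 = 2.
Foot = (-5, 1, 10) − 2·(1, 0, 1) = (-7, 1, 8).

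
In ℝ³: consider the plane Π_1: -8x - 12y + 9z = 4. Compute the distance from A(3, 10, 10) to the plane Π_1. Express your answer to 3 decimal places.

3.412

n·A − d = (-8)·(3) + (-12)·(10) + (9)·(10) − 4 = -58; |n| = √289.
Distance = |-58| / √289 = 58/√289 ≈ 3.412.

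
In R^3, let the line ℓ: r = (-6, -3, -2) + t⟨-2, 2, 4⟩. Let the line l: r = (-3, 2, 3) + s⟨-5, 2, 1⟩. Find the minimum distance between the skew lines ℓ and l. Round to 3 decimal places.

Common perpendicular direction n = (-2, 2, 4) × (-5, 2, 1) = (-6, -18, 6).
With w = (-3, 2, 3) − (-6, -3, -2) = (3, 5, 5), w · n = -78.
Distance = |w · n| / |n| = |-78| / √396 ≈ 3.920.

3.920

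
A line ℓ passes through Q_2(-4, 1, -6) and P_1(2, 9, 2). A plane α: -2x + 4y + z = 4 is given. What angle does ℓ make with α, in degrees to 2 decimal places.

A direction vector for ℓ is P_1 − Q_2 = (6, 8, 8).
sin θ = |n·v| / (|n||v|) = |28| / (√21 · √164) = 0.47712.
θ ≈ 28.50°.

28.50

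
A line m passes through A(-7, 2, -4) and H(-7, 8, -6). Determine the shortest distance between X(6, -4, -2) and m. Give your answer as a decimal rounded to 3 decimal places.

A direction vector for m is H − A = (0, 6, -2).
Taking (-7, 2, -4) on m with direction v = (0, 6, -2): w = X − (-7, 2, -4) = (13, -6, 2), and w × v = (0, 26, 78).
Distance = |w × v| / |v| = √6760 / √40 ≈ 13.000.

13.000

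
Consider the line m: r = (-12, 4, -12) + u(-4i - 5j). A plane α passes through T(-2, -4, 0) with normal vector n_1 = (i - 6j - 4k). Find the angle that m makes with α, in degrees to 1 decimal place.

33.9

α: n_1·r = n_1·T gives x - 6y - 4z = 22.
sin θ = |n·v| / (|n||v|) = |26| / (√53 · √41) = 0.55776.
θ ≈ 33.9°.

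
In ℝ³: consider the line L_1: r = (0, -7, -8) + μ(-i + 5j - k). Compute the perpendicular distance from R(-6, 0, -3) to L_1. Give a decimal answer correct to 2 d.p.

7.87

Taking (0, -7, -8) on L_1 with direction v = (-1, 5, -1): w = R − (0, -7, -8) = (-6, 7, 5), and w × v = (-32, -11, -23).
Distance = |w × v| / |v| = √1674 / √27 ≈ 7.87.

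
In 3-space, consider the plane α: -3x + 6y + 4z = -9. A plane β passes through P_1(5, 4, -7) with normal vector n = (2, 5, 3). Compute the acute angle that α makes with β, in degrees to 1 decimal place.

β: n·r = n·P_1 gives 2x + 5y + 3z = 9.
cos θ = |n₁·n₂| / (|n₁||n₂|) = |36| / (√61 · √38).
θ = arccos(0.74773) ≈ 41.6°.

41.6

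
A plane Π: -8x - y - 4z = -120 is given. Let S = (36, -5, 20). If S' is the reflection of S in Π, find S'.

(-12, -11, -4)

λ = (n·S − d)/|n|² = (-363 − (-120))/81 = -3.
Reflection = S − 2λn = (36, -5, 20) − (-6)·(-8, -1, -4) = (-12, -11, -4).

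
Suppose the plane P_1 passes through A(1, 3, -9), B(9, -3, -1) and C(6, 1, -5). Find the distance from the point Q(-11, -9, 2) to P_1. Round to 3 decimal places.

AB = (8, -6, 8), AC = (5, -2, 4); a normal to P_1 is AB × AC = (-8, 8, 14).
Using A: P_1 has equation -8x + 8y + 14z = -110.
n·Q − d = (-8)·(-11) + (8)·(-9) + (14)·(2) − (-110) = 154; |n| = √324.
Distance = |154| / √324 = 154/√324 ≈ 8.556.

8.556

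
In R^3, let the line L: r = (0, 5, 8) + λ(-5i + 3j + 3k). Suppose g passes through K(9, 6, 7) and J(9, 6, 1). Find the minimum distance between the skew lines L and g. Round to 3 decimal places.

5.488

A direction vector for g is J − K = (0, 0, -6).
Common perpendicular direction n = (-5, 3, 3) × (0, 0, -6) = (-18, -30, 0).
With w = (9, 6, 7) − (0, 5, 8) = (9, 1, -1), w · n = -192.
Distance = |w · n| / |n| = |-192| / √1224 ≈ 5.488.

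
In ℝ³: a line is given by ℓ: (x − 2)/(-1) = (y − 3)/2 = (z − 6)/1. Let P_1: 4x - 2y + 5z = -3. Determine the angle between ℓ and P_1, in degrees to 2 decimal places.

10.52

ℓ has direction (-1, 2, 1) through (2, 3, 6).
sin θ = |n·v| / (|n||v|) = |-3| / (√45 · √6) = 0.18257.
θ ≈ 10.52°.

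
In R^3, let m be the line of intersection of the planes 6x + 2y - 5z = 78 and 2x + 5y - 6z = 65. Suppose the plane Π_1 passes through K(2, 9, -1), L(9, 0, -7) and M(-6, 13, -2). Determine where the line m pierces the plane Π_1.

(6, 1, -8)

Direction of m: (6, 2, -5) × (2, 5, -6) = (13, 26, 26).
A point on m: solving the two plane equations with x = 10 gives (10, 9, 0).
KL = (7, -9, -6), KM = (-8, 4, -1); a normal to Π_1 is KL × KM = (33, 55, -44).
Using K: Π_1 has equation 33x + 55y - 44z = 605.
Substitute r = (10, 9, 0) + t(13, 26, 26) into the plane: 825 + 715t = 605, so t = -4/13.
Intersection: (10, 9, 0) + (-4/13)·(13, 26, 26) = (6, 1, -8).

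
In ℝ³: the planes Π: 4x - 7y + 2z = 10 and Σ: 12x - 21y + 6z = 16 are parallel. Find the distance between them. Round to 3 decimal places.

0.562

Rescale Σ by 1/3: 4x - 7y + 2z = 16/3. Then distance = |10 − (16/3)| / √69 ≈ 0.562.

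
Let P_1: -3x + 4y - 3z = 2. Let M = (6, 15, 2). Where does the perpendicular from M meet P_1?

(9, 11, 5)

Foot = M − λn with λ = (n·M − d)/|n|² = (36 − 2)/34 = 1.
Foot = (6, 15, 2) − 1·(-3, 4, -3) = (9, 11, 5).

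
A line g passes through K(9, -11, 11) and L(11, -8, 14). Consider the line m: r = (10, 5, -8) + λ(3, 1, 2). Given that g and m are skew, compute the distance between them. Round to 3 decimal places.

A direction vector for g is L − K = (2, 3, 3).
Common perpendicular direction n = (2, 3, 3) × (3, 1, 2) = (3, 5, -7).
With w = (10, 5, -8) − (9, -11, 11) = (1, 16, -19), w · n = 216.
Distance = |w · n| / |n| = |216| / √83 ≈ 23.709.

23.709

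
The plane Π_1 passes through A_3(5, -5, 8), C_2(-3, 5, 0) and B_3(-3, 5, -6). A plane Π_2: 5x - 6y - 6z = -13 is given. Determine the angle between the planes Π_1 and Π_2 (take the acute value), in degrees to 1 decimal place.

89.1

A_3C_2 = (-8, 10, -8), A_3B_3 = (-8, 10, -14); a normal to Π_1 is A_3C_2 × A_3B_3 = (-60, -48, 0).
Using A_3: Π_1 has equation -60x - 48y = -60.
cos θ = |n₁·n₂| / (|n₁||n₂|) = |-12| / (√5904 · √97).
θ = arccos(0.01586) ≈ 89.1°.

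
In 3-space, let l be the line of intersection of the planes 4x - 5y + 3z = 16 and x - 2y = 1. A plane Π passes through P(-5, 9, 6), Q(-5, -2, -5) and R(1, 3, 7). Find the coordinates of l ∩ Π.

(1, 0, 4)

Direction of l: (4, -5, 3) × (1, -2, 0) = (6, 3, -3).
A point on l: solving the two plane equations with x = 9 gives (9, 4, 0).
PQ = (0, -11, -11), PR = (6, -6, 1); a normal to Π is PQ × PR = (-77, -66, 66).
Using P: Π has equation -77x - 66y + 66z = 187.
Substitute r = (9, 4, 0) + t(6, 3, -3) into the plane: -957 + (-858)t = 187, so t = -4/3.
Intersection: (9, 4, 0) + (-4/3)·(6, 3, -3) = (1, 0, 4).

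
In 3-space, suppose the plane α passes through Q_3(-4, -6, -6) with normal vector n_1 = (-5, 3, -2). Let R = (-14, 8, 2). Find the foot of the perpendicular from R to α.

α: n_1·r = n_1·Q_3 gives -5x + 3y - 2z = 14.
Foot = R − λn with λ = (n·R − d)/|n|² = (90 − 14)/38 = 2.
Foot = (-14, 8, 2) − 2·(-5, 3, -2) = (-4, 2, 6).

(-4, 2, 6)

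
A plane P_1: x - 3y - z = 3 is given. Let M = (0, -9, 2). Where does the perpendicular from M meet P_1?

Foot = M − λn with λ = (n·M − d)/|n|² = (25 − 3)/11 = 2.
Foot = (0, -9, 2) − 2·(1, -3, -1) = (-2, -3, 4).

(-2, -3, 4)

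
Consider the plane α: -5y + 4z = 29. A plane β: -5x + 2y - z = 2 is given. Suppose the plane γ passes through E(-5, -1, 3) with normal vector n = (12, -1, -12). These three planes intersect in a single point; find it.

(-2, -1, 6)

γ: n·r = n·E gives 12x - y - 12z = -95.
Solving the 3×3 linear system -5y + 4z = 29, -5x + 2y - z = 2, 12x - y - 12z = -95 (e.g. by elimination or Cramer's rule, determinant = 284) gives (-2, -1, 6).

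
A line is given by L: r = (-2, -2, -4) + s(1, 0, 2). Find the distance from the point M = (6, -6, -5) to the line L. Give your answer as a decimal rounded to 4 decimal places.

8.5907

Taking (-2, -2, -4) on L with direction v = (1, 0, 2): w = M − (-2, -2, -4) = (8, -4, -1), and w × v = (-8, -17, 4).
Distance = |w × v| / |v| = √369 / √5 ≈ 8.5907.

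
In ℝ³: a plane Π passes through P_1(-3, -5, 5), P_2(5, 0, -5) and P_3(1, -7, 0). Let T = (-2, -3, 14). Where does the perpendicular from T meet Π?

P_1P_2 = (8, 5, -10), P_1P_3 = (4, -2, -5); a normal to Π is P_1P_2 × P_1P_3 = (-45, 0, -36).
Using P_1: Π has equation -45x - 36z = -45.
Foot = T − λn with λ = (n·T − d)/|n|² = (-414 − (-45))/3321 = -1/9.
Foot = (-2, -3, 14) − (-1/9)·(-45, 0, -36) = (-7, -3, 10).

(-7, -3, 10)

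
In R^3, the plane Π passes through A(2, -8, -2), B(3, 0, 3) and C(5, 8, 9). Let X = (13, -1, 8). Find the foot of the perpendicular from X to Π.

AB = (1, 8, 5), AC = (3, 16, 11); a normal to Π is AB × AC = (8, 4, -8).
Using A: Π has equation 8x + 4y - 8z = 0.
Foot = X − λn with λ = (n·X − d)/|n|² = (36 − 0)/144 = 1/4.
Foot = (13, -1, 8) − (1/4)·(8, 4, -8) = (11, -2, 10).

(11, -2, 10)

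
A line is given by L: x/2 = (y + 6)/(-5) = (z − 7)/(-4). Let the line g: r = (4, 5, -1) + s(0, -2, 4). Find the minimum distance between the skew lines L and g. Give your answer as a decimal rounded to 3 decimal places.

5.715

L has direction (2, -5, -4) through (0, -6, 7).
Common perpendicular direction n = (2, -5, -4) × (0, -2, 4) = (-28, -8, -4).
With w = (4, 5, -1) − (0, -6, 7) = (4, 11, -8), w · n = -168.
Distance = |w · n| / |n| = |-168| / √864 ≈ 5.715.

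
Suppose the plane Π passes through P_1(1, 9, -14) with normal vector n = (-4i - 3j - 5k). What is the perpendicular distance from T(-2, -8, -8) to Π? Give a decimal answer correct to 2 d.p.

4.67

Π: n·r = n·P_1 gives -4x - 3y - 5z = 39.
n·T − d = (-4)·(-2) + (-3)·(-8) + (-5)·(-8) − 39 = 33; |n| = √50.
Distance = |33| / √50 = 33/√50 ≈ 4.67.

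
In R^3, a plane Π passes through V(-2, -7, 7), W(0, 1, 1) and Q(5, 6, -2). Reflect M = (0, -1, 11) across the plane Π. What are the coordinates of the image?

(2, -9, 1)

VW = (2, 8, -6), VQ = (7, 13, -9); a normal to Π is VW × VQ = (6, -24, -30).
Using V: Π has equation 6x - 24y - 30z = -54.
λ = (n·M − d)/|n|² = (-306 − (-54))/1512 = -1/6.
Reflection = M − 2λn = (0, -1, 11) − (-1/3)·(6, -24, -30) = (2, -9, 1).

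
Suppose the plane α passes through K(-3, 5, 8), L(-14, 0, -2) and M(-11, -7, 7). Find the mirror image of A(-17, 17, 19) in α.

(13, -1, -5)

KL = (-11, -5, -10), KM = (-8, -12, -1); a normal to α is KL × KM = (-115, 69, 92).
Using K: α has equation -115x + 69y + 92z = 1426.
λ = (n·A − d)/|n|² = (4876 − 1426)/26450 = 3/23.
Reflection = A − 2λn = (-17, 17, 19) − (6/23)·(-115, 69, 92) = (13, -1, -5).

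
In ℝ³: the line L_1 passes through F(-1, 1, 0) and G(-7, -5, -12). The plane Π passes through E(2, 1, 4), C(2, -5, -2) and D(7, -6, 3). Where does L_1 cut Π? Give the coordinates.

A direction vector for L_1 is G − F = (-6, -6, -12).
EC = (0, -6, -6), ED = (5, -7, -1); a normal to Π is EC × ED = (-36, -30, 30).
Using E: Π has equation -36x - 30y + 30z = 18.
Substitute r = (-1, 1, 0) + t(-6, -6, -12) into the plane: 6 + 36t = 18, so t = 1/3.
Intersection: (-1, 1, 0) + (1/3)·(-6, -6, -12) = (-3, -1, -4).

(-3, -1, -4)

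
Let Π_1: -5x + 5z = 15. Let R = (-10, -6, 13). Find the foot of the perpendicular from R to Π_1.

(0, -6, 3)

Foot = R − λn with λ = (n·R − d)/|n|² = (115 − 15)/50 = 2.
Foot = (-10, -6, 13) − 2·(-5, 0, 5) = (0, -6, 3).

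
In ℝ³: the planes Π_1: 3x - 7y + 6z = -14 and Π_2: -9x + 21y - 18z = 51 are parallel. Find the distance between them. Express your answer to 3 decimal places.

0.309

Rescale Π_2 by 1/(-3): 3x - 7y + 6z = -17. Then distance = |-14 − (-17)| / √94 ≈ 0.309.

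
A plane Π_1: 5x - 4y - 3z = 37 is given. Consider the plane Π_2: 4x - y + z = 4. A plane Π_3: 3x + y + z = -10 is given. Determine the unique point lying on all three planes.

(0, -7, -3)

Solving the 3×3 linear system 5x - 4y - 3z = 37, 4x - y + z = 4, 3x + y + z = -10 (e.g. by elimination or Cramer's rule, determinant = -27) gives (0, -7, -3).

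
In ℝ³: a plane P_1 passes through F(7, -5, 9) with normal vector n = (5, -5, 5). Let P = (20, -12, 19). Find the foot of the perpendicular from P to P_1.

P_1: n·r = n·F gives 5x - 5y + 5z = 105.
Foot = P − λn with λ = (n·P − d)/|n|² = (255 − 105)/75 = 2.
Foot = (20, -12, 19) − 2·(5, -5, 5) = (10, -2, 9).

(10, -2, 9)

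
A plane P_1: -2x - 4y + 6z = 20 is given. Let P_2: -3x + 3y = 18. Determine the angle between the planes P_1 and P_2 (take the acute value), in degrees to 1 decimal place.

cos θ = |n₁·n₂| / (|n₁||n₂|) = |-6| / (√56 · √18).
θ = arccos(0.18898) ≈ 79.1°.

79.1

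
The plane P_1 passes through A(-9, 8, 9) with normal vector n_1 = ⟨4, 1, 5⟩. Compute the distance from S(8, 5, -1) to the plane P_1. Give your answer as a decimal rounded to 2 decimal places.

2.31

P_1: n_1·r = n_1·A gives 4x + y + 5z = 17.
n·S − d = (4)·(8) + (1)·(5) + (5)·(-1) − 17 = 15; |n| = √42.
Distance = |15| / √42 = 15/√42 ≈ 2.31.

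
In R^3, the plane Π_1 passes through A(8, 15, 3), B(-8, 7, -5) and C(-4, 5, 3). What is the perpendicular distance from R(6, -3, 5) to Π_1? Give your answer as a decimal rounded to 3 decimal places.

10.256

AB = (-16, -8, -8), AC = (-12, -10, 0); a normal to Π_1 is AB × AC = (-80, 96, 64).
Using A: Π_1 has equation -80x + 96y + 64z = 992.
n·R − d = (-80)·(6) + (96)·(-3) + (64)·(5) − 992 = -1440; |n| = √19712.
Distance = |-1440| / √19712 = 1440/√19712 ≈ 10.256.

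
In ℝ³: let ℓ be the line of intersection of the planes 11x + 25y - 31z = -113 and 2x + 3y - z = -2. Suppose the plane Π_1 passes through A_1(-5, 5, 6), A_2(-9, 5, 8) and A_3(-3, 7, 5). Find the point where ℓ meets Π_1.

(-3, 3, 5)

Direction of ℓ: (11, 25, -31) × (2, 3, -1) = (68, -51, -17).
A point on ℓ: solving the two plane equations with x = 13 gives (13, -9, 1).
A_1A_2 = (-4, 0, 2), A_1A_3 = (2, 2, -1); a normal to Π_1 is A_1A_2 × A_1A_3 = (-4, 0, -8).
Using A_1: Π_1 has equation -4x - 8z = -28.
Substitute r = (13, -9, 1) + t(68, -51, -17) into the plane: -60 + (-136)t = -28, so t = -4/17.
Intersection: (13, -9, 1) + (-4/17)·(68, -51, -17) = (-3, 3, 5).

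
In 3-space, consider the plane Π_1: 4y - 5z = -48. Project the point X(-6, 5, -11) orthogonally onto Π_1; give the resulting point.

(-6, -7, 4)

Foot = X − λn with λ = (n·X − d)/|n|² = (75 − (-48))/41 = 3.
Foot = (-6, 5, -11) − 3·(0, 4, -5) = (-6, -7, 4).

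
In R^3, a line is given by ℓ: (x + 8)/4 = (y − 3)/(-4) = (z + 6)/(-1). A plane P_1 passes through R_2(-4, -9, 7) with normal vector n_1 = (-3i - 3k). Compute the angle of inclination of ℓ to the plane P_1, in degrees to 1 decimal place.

ℓ has direction (4, -4, -1) through (-8, 3, -6).
P_1: n_1·r = n_1·R_2 gives -3x - 3z = -9.
sin θ = |n·v| / (|n||v|) = |-9| / (√18 · √33) = 0.36927.
θ ≈ 21.7°.

21.7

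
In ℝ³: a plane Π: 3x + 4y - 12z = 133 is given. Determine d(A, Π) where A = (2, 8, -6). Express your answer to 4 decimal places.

n·A − d = (3)·(2) + (4)·(8) + (-12)·(-6) − 133 = -23; |n| = √169.
Distance = |-23| / √169 = 23/√169 ≈ 1.7692.

1.7692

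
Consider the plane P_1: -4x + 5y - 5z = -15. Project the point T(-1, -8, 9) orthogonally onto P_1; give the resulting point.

Foot = T − λn with λ = (n·T − d)/|n|² = (-81 − (-15))/66 = -1.
Foot = (-1, -8, 9) − (-1)·(-4, 5, -5) = (-5, -3, 4).

(-5, -3, 4)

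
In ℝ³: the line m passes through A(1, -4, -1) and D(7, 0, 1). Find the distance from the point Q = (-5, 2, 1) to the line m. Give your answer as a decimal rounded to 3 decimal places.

A direction vector for m is D − A = (6, 4, 2).
Taking (1, -4, -1) on m with direction v = (6, 4, 2): w = Q − (1, -4, -1) = (-6, 6, 2), and w × v = (4, 24, -60).
Distance = |w × v| / |v| = √4192 / √56 ≈ 8.652.

8.652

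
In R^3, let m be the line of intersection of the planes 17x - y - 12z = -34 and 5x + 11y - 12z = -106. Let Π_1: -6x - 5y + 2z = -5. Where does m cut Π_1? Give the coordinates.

(5, -1, 10)

Direction of m: (17, -1, -12) × (5, 11, -12) = (144, 144, 192).
A point on m: solving the two plane equations with x = -4 gives (-4, -10, -2).
Substitute r = (-4, -10, -2) + t(144, 144, 192) into the plane: 70 + (-1200)t = -5, so t = 1/16.
Intersection: (-4, -10, -2) + (1/16)·(144, 144, 192) = (5, -1, 10).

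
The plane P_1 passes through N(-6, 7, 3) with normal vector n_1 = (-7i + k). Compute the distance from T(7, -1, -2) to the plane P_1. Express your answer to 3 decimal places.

P_1: n_1·r = n_1·N gives -7x + z = 45.
n·T − d = (-7)·(7) + (0)·(-1) + (1)·(-2) − 45 = -96; |n| = √50.
Distance = |-96| / √50 = 96/√50 ≈ 13.576.

13.576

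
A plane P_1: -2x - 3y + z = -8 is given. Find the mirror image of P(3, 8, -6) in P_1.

(-5, -4, -2)

λ = (n·P − d)/|n|² = (-36 − (-8))/14 = -2.
Reflection = P − 2λn = (3, 8, -6) − (-4)·(-2, -3, 1) = (-5, -4, -2).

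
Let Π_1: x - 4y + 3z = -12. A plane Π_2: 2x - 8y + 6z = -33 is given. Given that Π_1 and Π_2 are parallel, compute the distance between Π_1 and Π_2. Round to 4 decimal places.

0.8825

Rescale Π_2 by 1/2: x - 4y + 3z = -33/2. Then distance = |-12 − (-33/2)| / √26 ≈ 0.8825.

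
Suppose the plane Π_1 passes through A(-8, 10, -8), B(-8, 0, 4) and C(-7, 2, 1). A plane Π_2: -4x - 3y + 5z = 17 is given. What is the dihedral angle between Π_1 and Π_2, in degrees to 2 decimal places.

AB = (0, -10, 12), AC = (1, -8, 9); a normal to Π_1 is AB × AC = (6, 12, 10).
Using A: Π_1 has equation 6x + 12y + 10z = -8.
cos θ = |n₁·n₂| / (|n₁||n₂|) = |-10| / (√280 · √50).
θ = arccos(0.08452) ≈ 85.15°.

85.15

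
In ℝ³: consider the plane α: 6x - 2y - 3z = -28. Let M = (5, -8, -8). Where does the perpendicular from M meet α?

(-7, -4, -2)

Foot = M − λn with λ = (n·M − d)/|n|² = (70 − (-28))/49 = 2.
Foot = (5, -8, -8) − 2·(6, -2, -3) = (-7, -4, -2).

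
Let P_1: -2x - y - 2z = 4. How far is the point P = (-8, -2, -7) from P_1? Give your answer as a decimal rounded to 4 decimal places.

9.3333

n·P − d = (-2)·(-8) + (-1)·(-2) + (-2)·(-7) − 4 = 28; |n| = √9.
Distance = |28| / √9 = 28/√9 ≈ 9.3333.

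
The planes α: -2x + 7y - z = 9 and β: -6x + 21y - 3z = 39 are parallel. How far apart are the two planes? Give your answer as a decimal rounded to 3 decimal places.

Rescale β by 1/3: -2x + 7y - z = 13. Then distance = |9 − 13| / √54 ≈ 0.544.

0.544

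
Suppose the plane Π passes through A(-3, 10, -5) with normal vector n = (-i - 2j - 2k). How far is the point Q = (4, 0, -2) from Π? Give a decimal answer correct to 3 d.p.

Π: n·r = n·A gives -x - 2y - 2z = -7.
n·Q − d = (-1)·(4) + (-2)·(0) + (-2)·(-2) − (-7) = 7; |n| = √9.
Distance = |7| / √9 = 7/√9 ≈ 2.333.

2.333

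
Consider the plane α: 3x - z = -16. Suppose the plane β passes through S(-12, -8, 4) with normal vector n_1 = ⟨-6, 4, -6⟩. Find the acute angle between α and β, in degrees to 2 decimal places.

β: n_1·r = n_1·S gives -6x + 4y - 6z = 16.
cos θ = |n₁·n₂| / (|n₁||n₂|) = |-12| / (√10 · √88).
θ = arccos(0.40452) ≈ 66.14°.

66.14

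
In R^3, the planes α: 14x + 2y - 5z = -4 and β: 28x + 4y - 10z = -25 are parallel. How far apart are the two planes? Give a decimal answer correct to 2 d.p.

Rescale β by 1/2: 14x + 2y - 5z = -25/2. Then distance = |-4 − (-25/2)| / √225 ≈ 0.57.

0.57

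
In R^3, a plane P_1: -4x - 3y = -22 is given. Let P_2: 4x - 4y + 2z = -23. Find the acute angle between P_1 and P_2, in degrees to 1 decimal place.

cos θ = |n₁·n₂| / (|n₁||n₂|) = |-4| / (√25 · √36).
θ = arccos(0.13333) ≈ 82.3°.

82.3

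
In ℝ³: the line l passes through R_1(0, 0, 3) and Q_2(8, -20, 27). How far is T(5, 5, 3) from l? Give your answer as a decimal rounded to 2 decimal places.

6.82

A direction vector for l is Q_2 − R_1 = (8, -20, 24).
Taking (0, 0, 3) on l with direction v = (8, -20, 24): w = T − (0, 0, 3) = (5, 5, 0), and w × v = (120, -120, -140).
Distance = |w × v| / |v| = √48400 / √1040 ≈ 6.82.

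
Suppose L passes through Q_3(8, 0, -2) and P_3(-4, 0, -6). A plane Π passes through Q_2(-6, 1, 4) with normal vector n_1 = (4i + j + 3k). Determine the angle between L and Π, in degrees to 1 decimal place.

68.5

A direction vector for L is P_3 − Q_3 = (-12, 0, -4).
Π: n_1·r = n_1·Q_2 gives 4x + y + 3z = -11.
sin θ = |n·v| / (|n||v|) = |-60| / (√26 · √160) = 0.93026.
θ ≈ 68.5°.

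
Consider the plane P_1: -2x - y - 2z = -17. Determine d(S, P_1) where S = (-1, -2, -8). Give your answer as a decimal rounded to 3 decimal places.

n·S − d = (-2)·(-1) + (-1)·(-2) + (-2)·(-8) − (-17) = 37; |n| = √9.
Distance = |37| / √9 = 37/√9 ≈ 12.333.

12.333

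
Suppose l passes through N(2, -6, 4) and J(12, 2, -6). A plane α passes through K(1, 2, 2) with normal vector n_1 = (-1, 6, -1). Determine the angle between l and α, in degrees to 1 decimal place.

28.6

A direction vector for l is J − N = (10, 8, -10).
α: n_1·r = n_1·K gives -x + 6y - z = 9.
sin θ = |n·v| / (|n||v|) = |48| / (√38 · √264) = 0.47923.
θ ≈ 28.6°.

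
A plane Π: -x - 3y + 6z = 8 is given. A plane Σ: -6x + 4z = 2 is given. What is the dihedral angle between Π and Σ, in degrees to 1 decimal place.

52.2

cos θ = |n₁·n₂| / (|n₁||n₂|) = |30| / (√46 · √52).
θ = arccos(0.61340) ≈ 52.2°.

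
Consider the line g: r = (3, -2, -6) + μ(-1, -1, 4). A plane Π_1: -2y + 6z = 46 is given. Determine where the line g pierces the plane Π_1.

Substitute r = (3, -2, -6) + t(-1, -1, 4) into the plane: -32 + 26t = 46, so t = 3.
Intersection: (3, -2, -6) + 3·(-1, -1, 4) = (0, -5, 6).

(0, -5, 6)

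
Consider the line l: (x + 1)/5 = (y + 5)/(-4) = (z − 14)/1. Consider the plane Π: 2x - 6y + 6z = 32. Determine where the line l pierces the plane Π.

l has direction (5, -4, 1) through (-1, -5, 14).
Substitute r = (-1, -5, 14) + t(5, -4, 1) into the plane: 112 + 40t = 32, so t = -2.
Intersection: (-1, -5, 14) + (-2)·(5, -4, 1) = (-11, 3, 12).

(-11, 3, 12)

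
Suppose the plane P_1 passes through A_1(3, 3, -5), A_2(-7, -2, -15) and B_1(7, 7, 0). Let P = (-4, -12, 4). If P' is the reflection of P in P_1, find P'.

A_1A_2 = (-10, -5, -10), A_1B_1 = (4, 4, 5); a normal to P_1 is A_1A_2 × A_1B_1 = (15, 10, -20).
Using A_1: P_1 has equation 15x + 10y - 20z = 175.
λ = (n·P − d)/|n|² = (-260 − 175)/725 = -3/5.
Reflection = P − 2λn = (-4, -12, 4) − (-6/5)·(15, 10, -20) = (14, 0, -20).

(14, 0, -20)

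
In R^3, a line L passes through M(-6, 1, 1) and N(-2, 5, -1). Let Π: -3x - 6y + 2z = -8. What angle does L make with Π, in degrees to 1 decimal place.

72.2

A direction vector for L is N − M = (4, 4, -2).
sin θ = |n·v| / (|n||v|) = |-40| / (√49 · √36) = 0.95238.
θ ≈ 72.2°.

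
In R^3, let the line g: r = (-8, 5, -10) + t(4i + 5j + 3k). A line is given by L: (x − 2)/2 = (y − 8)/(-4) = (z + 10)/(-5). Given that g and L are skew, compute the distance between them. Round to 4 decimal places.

1.3333

L has direction (2, -4, -5) through (2, 8, -10).
Common perpendicular direction n = (4, 5, 3) × (2, -4, -5) = (-13, 26, -26).
With w = (2, 8, -10) − (-8, 5, -10) = (10, 3, 0), w · n = -52.
Distance = |w · n| / |n| = |-52| / √1521 ≈ 1.3333.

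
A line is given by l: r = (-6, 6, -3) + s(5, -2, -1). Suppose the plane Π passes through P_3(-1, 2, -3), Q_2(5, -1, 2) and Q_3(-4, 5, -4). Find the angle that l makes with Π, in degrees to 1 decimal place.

32.2

P_3Q_2 = (6, -3, 5), P_3Q_3 = (-3, 3, -1); a normal to Π is P_3Q_2 × P_3Q_3 = (-12, -9, 9).
Using P_3: Π has equation -12x - 9y + 9z = -33.
sin θ = |n·v| / (|n||v|) = |-51| / (√306 · √30) = 0.53229.
θ ≈ 32.2°.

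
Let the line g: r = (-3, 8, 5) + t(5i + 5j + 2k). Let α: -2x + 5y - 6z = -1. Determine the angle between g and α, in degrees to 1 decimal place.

2.9

sin θ = |n·v| / (|n||v|) = |3| / (√65 · √54) = 0.05064.
θ ≈ 2.9°.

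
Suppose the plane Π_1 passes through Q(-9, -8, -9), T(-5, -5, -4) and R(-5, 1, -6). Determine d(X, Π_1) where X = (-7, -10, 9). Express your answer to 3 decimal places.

QT = (4, 3, 5), QR = (4, 9, 3); a normal to Π_1 is QT × QR = (-36, 8, 24).
Using Q: Π_1 has equation -36x + 8y + 24z = 44.
n·X − d = (-36)·(-7) + (8)·(-10) + (24)·(9) − 44 = 344; |n| = √1936.
Distance = |344| / √1936 = 344/√1936 ≈ 7.818.

7.818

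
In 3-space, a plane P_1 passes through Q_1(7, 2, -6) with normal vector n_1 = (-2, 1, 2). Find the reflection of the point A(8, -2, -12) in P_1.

P_1: n_1·r = n_1·Q_1 gives -2x + y + 2z = -24.
λ = (n·A − d)/|n|² = (-42 − (-24))/9 = -2.
Reflection = A − 2λn = (8, -2, -12) − (-4)·(-2, 1, 2) = (0, 2, -4).

(0, 2, -4)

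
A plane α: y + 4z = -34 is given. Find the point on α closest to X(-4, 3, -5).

(-4, 2, -9)

Foot = X − λn with λ = (n·X − d)/|n|² = (-17 − (-34))/17 = 1.
Foot = (-4, 3, -5) − 1·(0, 1, 4) = (-4, 2, -9).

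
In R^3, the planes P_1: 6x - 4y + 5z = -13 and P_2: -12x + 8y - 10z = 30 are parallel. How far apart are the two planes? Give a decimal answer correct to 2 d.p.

Rescale P_2 by 1/(-2): 6x - 4y + 5z = -15. Then distance = |-13 − (-15)| / √77 ≈ 0.23.

0.23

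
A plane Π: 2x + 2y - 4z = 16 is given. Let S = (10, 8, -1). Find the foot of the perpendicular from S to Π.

Foot = S − λn with λ = (n·S − d)/|n|² = (40 − 16)/24 = 1.
Foot = (10, 8, -1) − 1·(2, 2, -4) = (8, 6, 3).

(8, 6, 3)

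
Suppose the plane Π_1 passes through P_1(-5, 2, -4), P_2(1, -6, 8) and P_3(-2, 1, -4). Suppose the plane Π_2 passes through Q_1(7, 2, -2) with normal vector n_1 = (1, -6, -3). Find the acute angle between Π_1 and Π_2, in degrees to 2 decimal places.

P_1P_2 = (6, -8, 12), P_1P_3 = (3, -1, 0); a normal to Π_1 is P_1P_2 × P_1P_3 = (12, 36, 18).
Using P_1: Π_1 has equation 12x + 36y + 18z = -60.
Π_2: n_1·r = n_1·Q_1 gives x - 6y - 3z = 1.
cos θ = |n₁·n₂| / (|n₁||n₂|) = |-258| / (√1764 · √46).
θ = arccos(0.90571) ≈ 25.08°.

25.08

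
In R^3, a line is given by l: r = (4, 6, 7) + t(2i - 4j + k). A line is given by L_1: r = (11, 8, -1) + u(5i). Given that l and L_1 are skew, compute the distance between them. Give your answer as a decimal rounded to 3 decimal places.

Common perpendicular direction n = (2, -4, 1) × (5, 0, 0) = (0, 5, 20).
With w = (11, 8, -1) − (4, 6, 7) = (7, 2, -8), w · n = -150.
Distance = |w · n| / |n| = |-150| / √425 ≈ 7.276.

7.276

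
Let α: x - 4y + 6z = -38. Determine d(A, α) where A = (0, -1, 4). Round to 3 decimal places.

n·A − d = (1)·(0) + (-4)·(-1) + (6)·(4) − (-38) = 66; |n| = √53.
Distance = |66| / √53 = 66/√53 ≈ 9.066.

9.066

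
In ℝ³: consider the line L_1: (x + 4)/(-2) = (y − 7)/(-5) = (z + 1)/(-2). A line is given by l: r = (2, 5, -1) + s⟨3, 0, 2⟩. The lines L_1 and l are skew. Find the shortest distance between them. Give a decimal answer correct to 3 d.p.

L_1 has direction (-2, -5, -2) through (-4, 7, -1).
Common perpendicular direction n = (-2, -5, -2) × (3, 0, 2) = (-10, -2, 15).
With w = (2, 5, -1) − (-4, 7, -1) = (6, -2, 0), w · n = -56.
Distance = |w · n| / |n| = |-56| / √329 ≈ 3.087.

3.087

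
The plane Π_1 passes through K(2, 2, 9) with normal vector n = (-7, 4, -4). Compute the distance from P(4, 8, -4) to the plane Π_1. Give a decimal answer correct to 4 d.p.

Π_1: n·r = n·K gives -7x + 4y - 4z = -42.
n·P − d = (-7)·(4) + (4)·(8) + (-4)·(-4) − (-42) = 62; |n| = √81.
Distance = |62| / √81 = 62/√81 ≈ 6.8889.

6.8889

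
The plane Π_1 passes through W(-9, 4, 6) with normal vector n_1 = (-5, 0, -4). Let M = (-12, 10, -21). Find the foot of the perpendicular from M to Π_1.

Π_1: n_1·r = n_1·W gives -5x - 4z = 21.
Foot = M − λn with λ = (n·M − d)/|n|² = (144 − 21)/41 = 3.
Foot = (-12, 10, -21) − 3·(-5, 0, -4) = (3, 10, -9).

(3, 10, -9)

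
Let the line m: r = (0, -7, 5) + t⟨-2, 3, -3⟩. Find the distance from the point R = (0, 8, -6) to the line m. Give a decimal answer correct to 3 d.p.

Taking (0, -7, 5) on m with direction v = (-2, 3, -3): w = R − (0, -7, 5) = (0, 15, -11), and w × v = (-12, 22, 30).
Distance = |w × v| / |v| = √1528 / √22 ≈ 8.334.

8.334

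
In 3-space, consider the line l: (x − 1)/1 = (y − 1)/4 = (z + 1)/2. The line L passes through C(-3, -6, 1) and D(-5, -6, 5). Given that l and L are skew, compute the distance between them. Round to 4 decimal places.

0.4082

l has direction (1, 4, 2) through (1, 1, -1).
A direction vector for L is D − C = (-2, 0, 4).
Common perpendicular direction n = (1, 4, 2) × (-2, 0, 4) = (16, -8, 8).
With w = (-3, -6, 1) − (1, 1, -1) = (-4, -7, 2), w · n = 8.
Distance = |w · n| / |n| = |8| / √384 ≈ 0.4082.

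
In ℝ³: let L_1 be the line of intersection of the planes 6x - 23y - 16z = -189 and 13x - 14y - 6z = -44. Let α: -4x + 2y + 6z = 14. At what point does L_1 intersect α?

(6, 7, 4)

Direction of L_1: (6, -23, -16) × (13, -14, -6) = (-86, -172, 215).
A point on L_1: solving the two plane equations with x = 2 gives (2, -1, 14).
Substitute r = (2, -1, 14) + t(-86, -172, 215) into the plane: 74 + 1290t = 14, so t = -2/43.
Intersection: (2, -1, 14) + (-2/43)·(-86, -172, 215) = (6, 7, 4).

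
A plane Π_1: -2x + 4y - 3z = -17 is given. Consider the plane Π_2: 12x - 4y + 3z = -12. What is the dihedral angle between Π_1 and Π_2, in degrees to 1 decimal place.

cos θ = |n₁·n₂| / (|n₁||n₂|) = |-49| / (√29 · √169).
θ = arccos(0.69993) ≈ 45.6°.

45.6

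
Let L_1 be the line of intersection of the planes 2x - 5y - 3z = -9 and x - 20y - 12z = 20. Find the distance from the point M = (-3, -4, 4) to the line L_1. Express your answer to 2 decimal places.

5.00

Direction of L_1: (2, -5, -3) × (1, -20, -12) = (0, 21, -35).
A point on L_1: solving the two plane equations with y = 1 gives (-8, 1, -4).
Taking (-8, 1, -4) on L_1 with direction v = (0, 21, -35): w = M − (-8, 1, -4) = (5, -5, 8), and w × v = (7, 175, 105).
Distance = |w × v| / |v| = √41699 / √1666 ≈ 5.00.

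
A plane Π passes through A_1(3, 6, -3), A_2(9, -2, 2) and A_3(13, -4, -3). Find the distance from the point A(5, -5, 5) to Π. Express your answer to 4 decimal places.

A_1A_2 = (6, -8, 5), A_1A_3 = (10, -10, 0); a normal to Π is A_1A_2 × A_1A_3 = (50, 50, 20).
Using A_1: Π has equation 50x + 50y + 20z = 390.
n·A − d = (50)·(5) + (50)·(-5) + (20)·(5) − 390 = -290; |n| = √5400.
Distance = |-290| / √5400 = 290/√5400 ≈ 3.9464.

3.9464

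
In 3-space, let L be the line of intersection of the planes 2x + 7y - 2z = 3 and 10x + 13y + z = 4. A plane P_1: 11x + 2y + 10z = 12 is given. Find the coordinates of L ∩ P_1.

(-4, 3, 5)

Direction of L: (2, 7, -2) × (10, 13, 1) = (33, -22, -44).
A point on L: solving the two plane equations with x = -16 gives (-16, 11, 21).
Substitute r = (-16, 11, 21) + t(33, -22, -44) into the plane: 56 + (-121)t = 12, so t = 4/11.
Intersection: (-16, 11, 21) + (4/11)·(33, -22, -44) = (-4, 3, 5).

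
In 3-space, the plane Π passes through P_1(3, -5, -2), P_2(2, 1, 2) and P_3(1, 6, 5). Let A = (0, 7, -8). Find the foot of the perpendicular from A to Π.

P_1P_2 = (-1, 6, 4), P_1P_3 = (-2, 11, 7); a normal to Π is P_1P_2 × P_1P_3 = (-2, -1, 1).
Using P_1: Π has equation -2x - y + z = -3.
Foot = A − λn with λ = (n·A − d)/|n|² = (-15 − (-3))/6 = -2.
Foot = (0, 7, -8) − (-2)·(-2, -1, 1) = (-4, 5, -6).

(-4, 5, -6)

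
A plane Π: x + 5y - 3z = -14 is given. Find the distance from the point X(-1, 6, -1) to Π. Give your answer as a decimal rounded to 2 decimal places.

n·X − d = (1)·(-1) + (5)·(6) + (-3)·(-1) − (-14) = 46; |n| = √35.
Distance = |46| / √35 = 46/√35 ≈ 7.78.

7.78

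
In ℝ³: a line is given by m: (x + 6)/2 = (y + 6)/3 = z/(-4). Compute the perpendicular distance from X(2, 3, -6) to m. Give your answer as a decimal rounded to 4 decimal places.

m has direction (2, 3, -4) through (-6, -6, 0).
Taking (-6, -6, 0) on m with direction v = (2, 3, -4): w = X − (-6, -6, 0) = (8, 9, -6), and w × v = (-18, 20, 6).
Distance = |w × v| / |v| = √760 / √29 ≈ 5.1193.

5.1193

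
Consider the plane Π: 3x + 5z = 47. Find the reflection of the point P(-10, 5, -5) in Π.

(8, 5, 25)

λ = (n·P − d)/|n|² = (-55 − 47)/34 = -3.
Reflection = P − 2λn = (-10, 5, -5) − (-6)·(3, 0, 5) = (8, 5, 25).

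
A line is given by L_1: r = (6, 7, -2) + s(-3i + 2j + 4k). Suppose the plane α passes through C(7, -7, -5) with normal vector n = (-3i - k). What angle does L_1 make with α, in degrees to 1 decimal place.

17.1

α: n·r = n·C gives -3x - z = -16.
sin θ = |n·v| / (|n||v|) = |5| / (√10 · √29) = 0.29361.
θ ≈ 17.1°.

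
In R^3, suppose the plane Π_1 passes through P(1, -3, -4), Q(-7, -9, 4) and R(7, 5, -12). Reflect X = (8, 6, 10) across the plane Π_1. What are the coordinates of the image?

(-8, -10, -18)

PQ = (-8, -6, 8), PR = (6, 8, -8); a normal to Π_1 is PQ × PR = (-16, -16, -28).
Using P: Π_1 has equation -16x - 16y - 28z = 144.
λ = (n·X − d)/|n|² = (-504 − 144)/1296 = -1/2.
Reflection = X − 2λn = (8, 6, 10) − (-1)·(-16, -16, -28) = (-8, -10, -18).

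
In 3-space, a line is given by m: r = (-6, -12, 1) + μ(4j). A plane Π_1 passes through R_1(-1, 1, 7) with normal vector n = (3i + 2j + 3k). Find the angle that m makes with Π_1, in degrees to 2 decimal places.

Π_1: n·r = n·R_1 gives 3x + 2y + 3z = 20.
sin θ = |n·v| / (|n||v|) = |8| / (√22 · √16) = 0.42640.
θ ≈ 25.24°.

25.24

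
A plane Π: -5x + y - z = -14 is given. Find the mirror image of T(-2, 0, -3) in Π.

(8, -2, -1)

λ = (n·T − d)/|n|² = (13 − (-14))/27 = 1.
Reflection = T − 2λn = (-2, 0, -3) − 2·(-5, 1, -1) = (8, -2, -1).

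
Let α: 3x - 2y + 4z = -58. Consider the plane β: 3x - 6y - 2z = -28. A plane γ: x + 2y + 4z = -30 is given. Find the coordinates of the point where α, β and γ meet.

(-8, 3, -7)

Solving the 3×3 linear system 3x - 2y + 4z = -58, 3x - 6y - 2z = -28, x + 2y + 4z = -30 (e.g. by elimination or Cramer's rule, determinant = 16) gives (-8, 3, -7).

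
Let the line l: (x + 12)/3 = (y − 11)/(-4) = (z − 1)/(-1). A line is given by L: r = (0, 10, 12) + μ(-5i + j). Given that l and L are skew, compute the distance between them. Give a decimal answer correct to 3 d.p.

l has direction (3, -4, -1) through (-12, 11, 1).
Common perpendicular direction n = (3, -4, -1) × (-5, 1, 0) = (1, 5, -17).
With w = (0, 10, 12) − (-12, 11, 1) = (12, -1, 11), w · n = -180.
Distance = |w · n| / |n| = |-180| / √315 ≈ 10.142.

10.142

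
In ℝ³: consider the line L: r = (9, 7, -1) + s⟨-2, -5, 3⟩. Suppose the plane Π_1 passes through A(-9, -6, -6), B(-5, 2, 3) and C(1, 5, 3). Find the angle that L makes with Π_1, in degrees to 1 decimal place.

AB = (4, 8, 9), AC = (10, 11, 9); a normal to Π_1 is AB × AC = (-27, 54, -36).
Using A: Π_1 has equation -27x + 54y - 36z = 135.
sin θ = |n·v| / (|n||v|) = |-324| / (√4941 · √38) = 0.74773.
θ ≈ 48.4°.

48.4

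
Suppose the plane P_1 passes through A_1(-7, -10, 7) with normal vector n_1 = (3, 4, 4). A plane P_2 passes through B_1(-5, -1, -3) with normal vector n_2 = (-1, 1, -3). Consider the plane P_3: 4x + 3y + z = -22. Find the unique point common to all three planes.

P_1: n_1·r = n_1·A_1 gives 3x + 4y + 4z = -33.
P_2: n_2·r = n_2·B_1 gives -x + y - 3z = 13.
Solving the 3×3 linear system 3x + 4y + 4z = -33, -x + y - 3z = 13, 4x + 3y + z = -22 (e.g. by elimination or Cramer's rule, determinant = -42) gives (-3, -2, -4).

(-3, -2, -4)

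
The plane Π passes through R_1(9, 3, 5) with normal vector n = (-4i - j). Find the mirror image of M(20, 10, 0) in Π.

Π: n·r = n·R_1 gives -4x - y = -39.
λ = (n·M − d)/|n|² = (-90 − (-39))/17 = -3.
Reflection = M − 2λn = (20, 10, 0) − (-6)·(-4, -1, 0) = (-4, 4, 0).

(-4, 4, 0)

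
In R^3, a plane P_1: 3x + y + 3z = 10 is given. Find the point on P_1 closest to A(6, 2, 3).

Foot = A − λn with λ = (n·A − d)/|n|² = (29 − 10)/19 = 1.
Foot = (6, 2, 3) − 1·(3, 1, 3) = (3, 1, 0).

(3, 1, 0)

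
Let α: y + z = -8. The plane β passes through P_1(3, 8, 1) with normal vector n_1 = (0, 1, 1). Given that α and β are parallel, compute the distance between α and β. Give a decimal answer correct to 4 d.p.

β: n_1·r = n_1·P_1 gives y + z = 9.
Same normal n = (0, 1, 1) with |n| = √2; distance = |-8 − 9| / |n| = 17/√2 ≈ 12.0208.

12.0208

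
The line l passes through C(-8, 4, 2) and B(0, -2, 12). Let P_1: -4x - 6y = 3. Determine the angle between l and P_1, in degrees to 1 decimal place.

A direction vector for l is B − C = (8, -6, 10).
sin θ = |n·v| / (|n||v|) = |4| / (√52 · √200) = 0.03922.
θ ≈ 2.2°.

2.2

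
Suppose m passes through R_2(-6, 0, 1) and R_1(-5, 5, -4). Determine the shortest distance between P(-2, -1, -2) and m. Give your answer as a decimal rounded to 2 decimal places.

4.71

A direction vector for m is R_1 − R_2 = (1, 5, -5).
Taking (-6, 0, 1) on m with direction v = (1, 5, -5): w = P − (-6, 0, 1) = (4, -1, -3), and w × v = (20, 17, 21).
Distance = |w × v| / |v| = √1130 / √51 ≈ 4.71.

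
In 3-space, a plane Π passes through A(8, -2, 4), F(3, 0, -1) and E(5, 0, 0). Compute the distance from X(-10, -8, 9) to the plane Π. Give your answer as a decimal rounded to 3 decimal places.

AF = (-5, 2, -5), AE = (-3, 2, -4); a normal to Π is AF × AE = (2, -5, -4).
Using A: Π has equation 2x - 5y - 4z = 10.
n·X − d = (2)·(-10) + (-5)·(-8) + (-4)·(9) − 10 = -26; |n| = √45.
Distance = |-26| / √45 = 26/√45 ≈ 3.876.

3.876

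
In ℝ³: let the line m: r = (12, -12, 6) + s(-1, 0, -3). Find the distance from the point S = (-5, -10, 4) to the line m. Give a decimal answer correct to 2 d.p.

15.62

Taking (12, -12, 6) on m with direction v = (-1, 0, -3): w = S − (12, -12, 6) = (-17, 2, -2), and w × v = (-6, -49, 2).
Distance = |w × v| / |v| = √2441 / √10 ≈ 15.62.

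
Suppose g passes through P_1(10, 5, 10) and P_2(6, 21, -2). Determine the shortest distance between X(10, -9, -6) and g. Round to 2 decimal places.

21.20

A direction vector for g is P_2 − P_1 = (-4, 16, -12).
Taking (10, 5, 10) on g with direction v = (-4, 16, -12): w = X − (10, 5, 10) = (0, -14, -16), and w × v = (424, 64, -56).
Distance = |w × v| / |v| = √187008 / √416 ≈ 21.20.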